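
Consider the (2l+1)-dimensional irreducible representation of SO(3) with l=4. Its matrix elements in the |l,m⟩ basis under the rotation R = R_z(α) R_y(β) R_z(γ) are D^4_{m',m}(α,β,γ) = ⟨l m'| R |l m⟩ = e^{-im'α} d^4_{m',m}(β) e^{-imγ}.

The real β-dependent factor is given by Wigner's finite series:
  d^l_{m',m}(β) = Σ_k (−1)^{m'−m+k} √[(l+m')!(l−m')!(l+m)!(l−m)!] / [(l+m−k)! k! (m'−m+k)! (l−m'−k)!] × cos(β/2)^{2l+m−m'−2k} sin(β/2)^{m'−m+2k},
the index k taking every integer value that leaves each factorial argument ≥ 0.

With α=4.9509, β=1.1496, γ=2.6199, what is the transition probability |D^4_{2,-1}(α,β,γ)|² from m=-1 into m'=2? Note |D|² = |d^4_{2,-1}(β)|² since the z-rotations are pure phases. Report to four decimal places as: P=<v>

P=0.1606

First d^4_{2,-1}(β=1.1496), then the phase factors e^{-i(2)α} and e^{-i(-1)γ}:
Half-angle: c=0.839301, s=0.543667. N=√(720·2·6·120)=1018.233765
The bounds max(0,m−m')=0 and min(l+m,l−m')=2 give 3 terms
  k=0: (−1)^3·1018.2338/(72)·0.8393^5·0.5437^3 = -0.946461
  k=1: (−1)^4·1018.2338/(48)·0.8393^3·0.5437^5 = +0.595695
  k=2: (−1)^5·1018.2338/(240)·0.8393^1·0.5437^7 = -0.049990
d^4_{2,-1}(1.1496) = -0.946461 +0.595695 -0.049990 = -0.400756
|D^4_{2,-1}|² = |d^4_{2,-1}(β)|² = (-0.400756)² = 0.160605 (the z-rotation phases have unit modulus)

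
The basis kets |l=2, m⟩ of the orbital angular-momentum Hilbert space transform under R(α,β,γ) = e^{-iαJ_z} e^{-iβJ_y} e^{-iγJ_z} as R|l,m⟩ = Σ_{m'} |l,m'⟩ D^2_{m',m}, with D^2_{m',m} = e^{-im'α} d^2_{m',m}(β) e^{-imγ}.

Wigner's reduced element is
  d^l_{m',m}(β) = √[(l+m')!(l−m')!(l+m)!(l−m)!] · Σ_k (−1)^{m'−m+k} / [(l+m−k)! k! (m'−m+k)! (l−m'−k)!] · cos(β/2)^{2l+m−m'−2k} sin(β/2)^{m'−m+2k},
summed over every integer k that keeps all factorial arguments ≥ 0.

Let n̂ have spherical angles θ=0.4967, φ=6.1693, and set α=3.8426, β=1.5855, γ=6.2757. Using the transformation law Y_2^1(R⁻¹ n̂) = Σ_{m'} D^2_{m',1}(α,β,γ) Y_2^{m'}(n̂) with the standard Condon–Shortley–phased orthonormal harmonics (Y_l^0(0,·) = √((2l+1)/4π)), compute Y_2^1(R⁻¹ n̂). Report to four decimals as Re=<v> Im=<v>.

Re=-0.2302 Im=0.0893

Need the full column D^2_{m',1} for m'=−2..2 at α=3.8426, β=1.5855, γ=6.2757.
cos(β/2)=0.701889, sin(β/2)=0.712286
d^2_{-2,1}: single k=3 term ⇒ +0.507297;  D = +0.081471+0.500712i
d^2_{-1,1}: k∈[2..3] ⇒ +0.749838 -0.257406 = +0.492432;  D = -0.373925-0.320421i
d^2_{0,1}: k∈[1..2] ⇒ +0.603303 -0.621309 = -0.018006;  D = -0.018005-0.000135i
d^2_{1,1}: k∈[0..1] ⇒ +0.242702 -0.749838 = -0.507135;  D = +0.389987-0.324186i
d^2_{2,1}: single k=0 term ⇒ -0.492595;  D = -0.086379+0.484962i
Y_2^{m'}(θ=0.4967,φ=6.1693) and Σ D·Y over m':
  (+0.0815+0.5007i)·(+0.0854+0.0198i)  (-0.3739-0.3204i)·(+0.3216+0.0368i)  (-0.0180-0.0001i)·(+0.4159+0.0000i)  (+0.3900-0.3242i)·(-0.3216+0.0368i)  (-0.0864+0.4850i)·(+0.0854-0.0198i)
Y_2^1(R⁻¹ n̂) = -0.230153+0.089295i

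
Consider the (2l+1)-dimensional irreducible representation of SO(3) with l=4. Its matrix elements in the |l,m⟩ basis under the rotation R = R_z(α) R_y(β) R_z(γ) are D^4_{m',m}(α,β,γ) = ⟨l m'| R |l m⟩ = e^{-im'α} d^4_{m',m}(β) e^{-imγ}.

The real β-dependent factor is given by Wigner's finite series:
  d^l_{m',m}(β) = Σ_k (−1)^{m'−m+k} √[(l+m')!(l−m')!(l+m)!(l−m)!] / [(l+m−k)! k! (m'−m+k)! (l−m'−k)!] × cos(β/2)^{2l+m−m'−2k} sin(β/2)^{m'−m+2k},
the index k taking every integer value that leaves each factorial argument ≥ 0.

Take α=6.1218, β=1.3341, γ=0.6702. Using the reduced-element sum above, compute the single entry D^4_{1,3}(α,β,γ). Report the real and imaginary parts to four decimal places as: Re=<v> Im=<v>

D^4_{1,3}(6.1218,1.3341,0.6702) = e^{-i·1·6.1218}·d^4_{1,3}(1.3341)·e^{-i·3·0.6702}. Compute d first:
c=cos(1.3341/2)=0.785650, s=sin(1.3341/2)=0.618671; N=√[120·6·5040·1]=1904.940944
k∈{2,3} keeps every argument non-negative
  k=2: (−1)^0·1904.9409/(240)·0.7857^6·0.6187^2 = +0.714439
  k=3: (−1)^1·1904.9409/(144)·0.7857^4·0.6187^4 = -0.738371
d^4_{1,3}(1.3341) = +0.714439 -0.738371 = -0.023933
D = (+0.987006+0.160686i)·(-0.023933)·(-0.425762-0.904835i) = +0.006578+0.023011i

Re=0.0066 Im=0.0230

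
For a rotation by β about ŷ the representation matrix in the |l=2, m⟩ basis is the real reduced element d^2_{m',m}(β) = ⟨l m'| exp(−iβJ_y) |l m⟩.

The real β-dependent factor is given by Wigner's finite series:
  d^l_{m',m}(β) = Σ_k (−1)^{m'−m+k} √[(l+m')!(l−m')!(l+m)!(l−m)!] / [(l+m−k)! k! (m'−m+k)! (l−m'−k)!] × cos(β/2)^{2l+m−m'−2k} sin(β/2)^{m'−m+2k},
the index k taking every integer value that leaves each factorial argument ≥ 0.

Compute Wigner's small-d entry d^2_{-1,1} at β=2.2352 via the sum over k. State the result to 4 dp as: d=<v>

d=-0.1885

d^2_{-1,1}(β=2.2352) via Wigner's sum:
Half-angle: c=0.437841, s=0.899052. N=√(1·6·6·1)=6.000000
k∈{2,3} keeps every argument non-negative
  k=2: (−1)^0·6.0000/(2)·0.4378^2·0.8991^2 = +0.464863
  k=3: (−1)^1·6.0000/(6)·0.4378^0·0.8991^4 = -0.653341
d^2_{-1,1}(2.2352) = +0.464863 -0.653341 = -0.188478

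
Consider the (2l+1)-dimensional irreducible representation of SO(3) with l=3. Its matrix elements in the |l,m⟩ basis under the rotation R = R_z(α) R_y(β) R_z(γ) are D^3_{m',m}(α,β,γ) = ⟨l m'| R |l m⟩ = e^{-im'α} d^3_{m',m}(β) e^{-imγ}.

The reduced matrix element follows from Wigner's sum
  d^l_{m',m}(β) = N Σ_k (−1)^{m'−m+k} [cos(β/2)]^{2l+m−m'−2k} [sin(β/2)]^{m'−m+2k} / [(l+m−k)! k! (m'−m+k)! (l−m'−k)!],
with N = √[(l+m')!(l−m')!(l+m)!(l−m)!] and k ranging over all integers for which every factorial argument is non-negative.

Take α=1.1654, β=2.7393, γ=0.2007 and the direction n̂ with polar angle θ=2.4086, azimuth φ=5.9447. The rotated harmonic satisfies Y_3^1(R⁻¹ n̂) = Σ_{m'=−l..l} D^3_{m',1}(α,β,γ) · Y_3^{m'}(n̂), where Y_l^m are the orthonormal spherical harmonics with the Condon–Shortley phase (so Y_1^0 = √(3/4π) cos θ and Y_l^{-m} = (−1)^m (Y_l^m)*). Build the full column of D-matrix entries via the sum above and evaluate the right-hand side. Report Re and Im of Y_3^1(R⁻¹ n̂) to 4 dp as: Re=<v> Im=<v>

Re=-0.0527 Im=0.3321

Need the full column D^3_{m',1} for m'=−3..3 at α=1.1654, β=2.7393, γ=0.2007.
cos(β/2)=0.199793, sin(β/2)=0.979838
d^3_{-3,1}: single k=4 term ⇒ +0.142502;  D = -0.140818-0.021846i
d^3_{-2,1}: k∈[3..4] ⇒ +0.047450 -0.570626 = -0.523176;  D = +0.277595-0.443457i
d^3_{-1,1}: k∈[2..4] ⇒ +0.009179 -0.294352 +0.884965 = +0.599792;  D = +0.341680+0.492956i
d^3_{0,1}: k∈[1..3] ⇒ +0.001081 -0.077968 +0.625089 = +0.548202;  D = +0.537198-0.109287i
d^3_{1,1}: k∈[0..2] ⇒ +0.000064 -0.012238 +0.220764 = +0.208589;  D = +0.042400-0.204234i
d^3_{2,1}: k∈[0..1] ⇒ -0.000986 +0.047450 = +0.046463;  D = -0.038081-0.026621i
d^3_{3,1}: single k=0 term ⇒ +0.005925;  D = -0.005035+0.003124i
Y_3^{m'}(θ=2.4086,φ=5.9447) and Σ D·Y over m':
  (-0.1408-0.0218i)·(+0.0659+0.1062i)  (+0.2776-0.4435i)·(-0.2650-0.2130i)  (+0.3417+0.4930i)·(+0.3593+0.1265i)  (+0.5372-0.1093i)·(+0.0661+0.0000i)  (+0.0424-0.2042i)·(-0.3593+0.1265i)  (-0.0381-0.0266i)·(-0.2650+0.2130i)  (-0.0050+0.0031i)·(-0.0659+0.1062i)
Y_3^1(R⁻¹ n̂) = -0.052691+0.332071i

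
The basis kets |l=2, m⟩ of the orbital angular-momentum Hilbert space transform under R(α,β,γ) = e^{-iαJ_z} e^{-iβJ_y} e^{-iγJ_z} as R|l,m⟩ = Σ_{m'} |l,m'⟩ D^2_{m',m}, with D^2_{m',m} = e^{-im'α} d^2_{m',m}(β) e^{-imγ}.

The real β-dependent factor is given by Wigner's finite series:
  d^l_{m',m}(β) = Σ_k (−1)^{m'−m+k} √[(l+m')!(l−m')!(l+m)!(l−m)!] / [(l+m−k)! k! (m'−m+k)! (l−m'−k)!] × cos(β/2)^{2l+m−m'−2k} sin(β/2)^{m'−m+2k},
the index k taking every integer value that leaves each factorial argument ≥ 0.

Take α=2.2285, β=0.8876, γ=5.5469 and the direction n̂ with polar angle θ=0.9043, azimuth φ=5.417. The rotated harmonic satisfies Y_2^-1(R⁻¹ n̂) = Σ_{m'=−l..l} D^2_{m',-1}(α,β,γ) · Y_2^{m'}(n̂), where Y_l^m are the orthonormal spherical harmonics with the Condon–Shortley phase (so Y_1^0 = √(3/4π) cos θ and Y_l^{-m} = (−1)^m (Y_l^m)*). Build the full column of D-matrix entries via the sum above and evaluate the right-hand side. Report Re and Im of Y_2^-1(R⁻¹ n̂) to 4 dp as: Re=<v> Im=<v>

Re=0.1179 Im=-0.1152

Need the full column D^2_{m',-1} for m'=−2..2 at α=2.2285, β=0.8876, γ=5.5469.
cos(β/2)=0.903127, sin(β/2)=0.429374
d^2_{-2,-1}: single k=1 term ⇒ +0.632575;  D = -0.529430-0.346202i
d^2_{-1,-1}: k∈[0..1] ⇒ +0.665265 -0.451119 = +0.214146;  D = +0.016811+0.213485i
d^2_{0,-1}: k∈[0..1] ⇒ -0.774743 +0.175119 = -0.599624;  D = -0.444302+0.402672i
d^2_{1,-1}: k∈[0..1] ⇒ +0.451119 -0.033989 = +0.417129;  D = -0.410626-0.073368i
d^2_{2,-1}: single k=0 term ⇒ -0.142984;  D = -0.066141-0.126767i
Y_2^{m'}(θ=0.9043,φ=5.417) and Σ D·Y over m':
  (-0.5294-0.3462i)·(-0.0384+0.2355i)  (+0.0168+0.2135i)·(+0.2432+0.2860i)  (-0.4443+0.4027i)·(+0.0463+0.0000i)  (-0.4106-0.0734i)·(-0.2432+0.2860i)  (-0.0661-0.1268i)·(-0.0384-0.2355i)
Y_2^-1(R⁻¹ n̂) = +0.117859-0.115217i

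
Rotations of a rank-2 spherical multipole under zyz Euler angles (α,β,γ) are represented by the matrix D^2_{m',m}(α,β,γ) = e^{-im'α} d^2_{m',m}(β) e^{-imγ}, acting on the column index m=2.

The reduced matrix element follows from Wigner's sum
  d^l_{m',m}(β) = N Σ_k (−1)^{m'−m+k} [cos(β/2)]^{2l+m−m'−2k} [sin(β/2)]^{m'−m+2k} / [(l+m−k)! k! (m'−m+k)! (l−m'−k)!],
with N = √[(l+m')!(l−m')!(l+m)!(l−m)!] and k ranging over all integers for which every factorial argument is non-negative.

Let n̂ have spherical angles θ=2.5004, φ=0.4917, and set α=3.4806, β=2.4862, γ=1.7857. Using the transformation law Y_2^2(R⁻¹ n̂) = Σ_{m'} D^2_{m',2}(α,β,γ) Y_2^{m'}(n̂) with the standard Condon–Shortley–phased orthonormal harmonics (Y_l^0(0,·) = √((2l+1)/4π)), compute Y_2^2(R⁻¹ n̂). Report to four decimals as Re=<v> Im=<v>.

Need the full column D^2_{m',2} for m'=−2..2 at α=3.4806, β=2.4862, γ=1.7857.
cos(β/2)=0.321863, sin(β/2)=0.946786
d^2_{-2,2}: single k=4 term ⇒ +0.803541;  D = -0.778916-0.197403i
d^2_{-1,2}: single k=3 term ⇒ +0.546332;  D = +0.544081-0.049539i
d^2_{0,2}: single k=2 term ⇒ +0.227468;  D = -0.206779+0.094785i
d^2_{1,2}: single k=1 term ⇒ +0.063139;  D = +0.045380-0.043899i
d^2_{2,2}: single k=0 term ⇒ +0.010732;  D = -0.004793+0.009602i
Y_2^{m'}(θ=2.5004,φ=0.4917) and Σ D·Y over m':
  (-0.7789-0.1974i)·(+0.0766-0.1150i)  (+0.5441-0.0495i)·(-0.3264+0.1748i)  (-0.2068+0.0948i)·(+0.2923+0.0000i)  (+0.0454-0.0439i)·(+0.3264+0.1748i)  (-0.0048+0.0096i)·(+0.0766+0.1150i)
Y_2^2(R⁻¹ n̂) = -0.290736+0.207272i

Re=-0.2907 Im=0.2073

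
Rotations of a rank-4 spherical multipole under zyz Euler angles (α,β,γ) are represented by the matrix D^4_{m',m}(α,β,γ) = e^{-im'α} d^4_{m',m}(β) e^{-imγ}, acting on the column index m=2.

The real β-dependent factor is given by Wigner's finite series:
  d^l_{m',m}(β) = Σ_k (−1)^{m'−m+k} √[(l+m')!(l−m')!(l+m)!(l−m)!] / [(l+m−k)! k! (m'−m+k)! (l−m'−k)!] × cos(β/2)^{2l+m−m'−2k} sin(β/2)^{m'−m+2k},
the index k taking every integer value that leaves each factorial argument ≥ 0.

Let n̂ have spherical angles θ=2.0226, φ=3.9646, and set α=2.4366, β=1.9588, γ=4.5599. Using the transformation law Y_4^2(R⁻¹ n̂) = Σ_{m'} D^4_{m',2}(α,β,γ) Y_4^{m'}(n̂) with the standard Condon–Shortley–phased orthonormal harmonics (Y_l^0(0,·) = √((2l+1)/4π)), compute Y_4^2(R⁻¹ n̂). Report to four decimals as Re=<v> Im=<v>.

Need the full column D^4_{m',2} for m'=−4..4 at α=2.4366, β=1.9588, γ=4.5599.
cos(β/2)=0.557521, sin(β/2)=0.830163
d^4_{-4,2}: single k=6 term ⇒ +0.538371;  D = +0.436094+0.315697i
d^4_{-3,2}: k∈[5..6] ⇒ +0.766982 -0.566851 = +0.200131;  D = -0.047417-0.194433i
d^4_{-2,2}: k∈[4..6] ⇒ +0.688318 -1.220910 +0.225583 = -0.307009;  D = +0.137886-0.274302i
d^4_{-1,2}: k∈[3..5] ⇒ +0.435823 -1.449460 +0.642748 = -0.370889;  D = -0.341609+0.144436i
d^4_{0,2}: k∈[2..4] ⇒ +0.196342 -1.160881 +0.965214 = +0.000676;  D = -0.000644-0.000203i
d^4_{1,2}: k∈[1..3] ⇒ +0.058969 -0.653735 +0.966307 = +0.371541;  D = +0.197618+0.314627i
d^4_{2,2}: k∈[0..2] ⇒ +0.009334 -0.248356 +0.688318 = +0.449296;  D = +0.064550-0.444635i
d^4_{3,2}: k∈[0..1] ⇒ -0.052006 +0.345924 = +0.293918;  D = -0.220652+0.194166i
d^4_{4,2}: single k=0 term ⇒ +0.109515;  D = +0.109499-0.001823i
Y_4^{m'}(θ=2.0226,φ=3.9646) and Σ D·Y over m':
  (+0.4361+0.3157i)·(-0.2866+0.0434i)  (-0.0474-0.1944i)·(-0.3113-0.2479i)  (+0.1379-0.2743i)·(-0.0068-0.0903i)  (-0.3416+0.1444i)·(-0.2105+0.2269i)  (-0.0006-0.0002i)·(-0.1530+0.0000i)  (+0.1976+0.3146i)·(+0.2105+0.2269i)  (+0.0645-0.4446i)·(-0.0068+0.0903i)  (-0.2207+0.1942i)·(+0.3113-0.2479i)  (+0.1095-0.0018i)·(-0.2866-0.0434i)
Y_4^2(R⁻¹ n̂) = -0.200758+0.113083i

Re=-0.2008 Im=0.1131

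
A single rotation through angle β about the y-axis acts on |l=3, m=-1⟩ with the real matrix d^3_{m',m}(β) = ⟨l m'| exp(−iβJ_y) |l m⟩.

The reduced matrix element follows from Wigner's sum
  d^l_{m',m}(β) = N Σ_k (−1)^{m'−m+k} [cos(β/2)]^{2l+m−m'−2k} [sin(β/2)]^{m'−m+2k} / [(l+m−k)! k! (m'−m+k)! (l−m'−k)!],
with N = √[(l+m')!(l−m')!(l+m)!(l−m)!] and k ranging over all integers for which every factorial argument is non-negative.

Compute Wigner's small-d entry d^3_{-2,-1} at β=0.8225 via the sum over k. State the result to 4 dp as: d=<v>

d^3_{-2,-1}(β=0.8225) via Wigner's sum:
With c≡cos(β/2)=0.916622 and s≡sin(β/2)=0.399755, N=[1·120·2·24]^{1/2}=75.894664
The bounds max(0,m−m')=1 and min(l+m,l−m')=2 give 2 terms
  k=1: (−1)^0·75.8947/(24)·0.9166^5·0.3998^1 = +0.817985
  k=2: (−1)^1·75.8947/(12)·0.9166^3·0.3998^3 = -0.311160
d^3_{-2,-1}(0.8225) = +0.817985 -0.311160 = +0.506825

d=0.5068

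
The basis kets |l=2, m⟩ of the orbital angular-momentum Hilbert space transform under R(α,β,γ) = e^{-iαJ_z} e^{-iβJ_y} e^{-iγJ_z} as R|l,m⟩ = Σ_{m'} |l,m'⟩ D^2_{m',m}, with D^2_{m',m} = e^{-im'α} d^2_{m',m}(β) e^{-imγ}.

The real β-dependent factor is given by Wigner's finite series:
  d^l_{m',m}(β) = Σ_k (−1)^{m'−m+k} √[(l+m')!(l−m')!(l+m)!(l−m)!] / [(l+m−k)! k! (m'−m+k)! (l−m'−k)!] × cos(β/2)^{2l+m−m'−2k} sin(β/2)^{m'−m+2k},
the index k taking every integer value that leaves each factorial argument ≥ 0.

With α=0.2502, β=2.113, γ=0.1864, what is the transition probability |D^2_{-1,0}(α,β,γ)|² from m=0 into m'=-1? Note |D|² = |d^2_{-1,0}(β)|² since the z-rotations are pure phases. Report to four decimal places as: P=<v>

First d^2_{-1,0}(β=2.113), then the phase factors e^{-i(-1)α} and e^{-i(0)γ}:
With c≡cos(β/2)=0.491922 and s≡sin(β/2)=0.870639, N=[1·6·2·2]^{1/2}=4.898979
The bounds max(0,m−m')=1 and min(l+m,l−m')=2 give 2 terms
  k=1: (−1)^0·4.8990/(2)·0.4919^3·0.8706^1 = +0.253865
  k=2: (−1)^1·4.8990/(2)·0.4919^1·0.8706^3 = -0.795219
d^2_{-1,0}(2.113) = +0.253865 -0.795219 = -0.541353
|D^2_{-1,0}|² = |d^2_{-1,0}(β)|² = (-0.541353)² = 0.293064 (the z-rotation phases have unit modulus)

P=0.2931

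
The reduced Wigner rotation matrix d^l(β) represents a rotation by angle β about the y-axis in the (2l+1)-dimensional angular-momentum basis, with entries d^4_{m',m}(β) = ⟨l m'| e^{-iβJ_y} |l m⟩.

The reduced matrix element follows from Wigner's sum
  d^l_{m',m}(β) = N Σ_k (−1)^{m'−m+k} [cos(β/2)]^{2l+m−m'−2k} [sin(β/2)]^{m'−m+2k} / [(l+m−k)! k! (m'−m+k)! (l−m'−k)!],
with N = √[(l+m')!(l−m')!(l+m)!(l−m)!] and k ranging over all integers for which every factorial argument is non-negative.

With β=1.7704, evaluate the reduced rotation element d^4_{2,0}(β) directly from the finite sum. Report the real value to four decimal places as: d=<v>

d=-0.2752

d^4_{2,0}(β=1.7704) via Wigner's sum:
With c≡cos(β/2)=0.633135 and s≡sin(β/2)=0.774042, N=[720·2·24·24]^{1/2}=910.735966
Admissible k: 0..2 (factorial args all ≥0)
  k=0: (−1)^2·910.7360/(96)·0.6331^6·0.7740^2 = +0.366123
  k=1: (−1)^3·910.7360/(36)·0.6331^4·0.7740^4 = -1.459257
  k=2: (−1)^4·910.7360/(96)·0.6331^2·0.7740^6 = +0.817898
d^4_{2,0}(1.7704) = +0.366123 -1.459257 +0.817898 = -0.275236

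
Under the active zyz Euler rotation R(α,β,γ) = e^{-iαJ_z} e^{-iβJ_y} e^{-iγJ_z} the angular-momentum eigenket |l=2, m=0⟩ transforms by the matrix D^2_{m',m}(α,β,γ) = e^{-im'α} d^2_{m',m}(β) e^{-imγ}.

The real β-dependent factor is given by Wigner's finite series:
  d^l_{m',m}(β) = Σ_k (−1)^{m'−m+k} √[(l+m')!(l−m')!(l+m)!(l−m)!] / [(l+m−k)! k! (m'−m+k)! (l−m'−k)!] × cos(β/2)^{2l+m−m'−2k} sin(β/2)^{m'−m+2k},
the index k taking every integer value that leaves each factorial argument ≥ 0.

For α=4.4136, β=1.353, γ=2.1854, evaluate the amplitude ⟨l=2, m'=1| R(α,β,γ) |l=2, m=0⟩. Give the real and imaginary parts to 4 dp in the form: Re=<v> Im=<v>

Re=0.0761 Im=-0.2469

Split into d^2_{1,0}(β=1.353) × two z-phases.
With c≡cos(β/2)=0.779769 and s≡sin(β/2)=0.626068, N=[6·1·2·2]^{1/2}=4.898979
The bounds max(0,m−m')=0 and min(l+m,l−m')=1 give 2 terms
  k=0: (−1)^1·4.8990/(2)·0.7798^3·0.6261^1 = -0.727100
  k=1: (−1)^2·4.8990/(2)·0.7798^1·0.6261^3 = +0.468711
d^2_{1,0}(1.353) = -0.727100 +0.468711 = -0.258389
Attach z-rotation phases: D = e^{-i(1)(4.4136)}·(-0.258389)·e^{-i(0)(2.1854)} = +0.076060-0.246941i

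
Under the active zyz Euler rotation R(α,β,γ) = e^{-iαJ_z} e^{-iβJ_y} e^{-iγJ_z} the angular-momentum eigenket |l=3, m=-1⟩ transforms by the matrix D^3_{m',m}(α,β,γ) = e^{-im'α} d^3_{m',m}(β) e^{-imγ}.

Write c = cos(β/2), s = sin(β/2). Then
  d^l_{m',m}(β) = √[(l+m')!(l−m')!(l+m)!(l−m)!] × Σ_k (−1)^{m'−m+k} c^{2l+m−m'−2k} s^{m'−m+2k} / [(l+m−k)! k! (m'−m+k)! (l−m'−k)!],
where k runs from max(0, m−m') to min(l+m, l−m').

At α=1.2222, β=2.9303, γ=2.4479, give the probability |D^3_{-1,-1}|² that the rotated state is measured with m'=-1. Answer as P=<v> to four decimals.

First d^3_{-1,-1}(β=2.9303), then the phase factors e^{-i(-1)α} and e^{-i(-1)γ}:
c=cos(2.9303/2)=0.105450, s=sin(2.9303/2)=0.994425; N=√[2·24·2·24]=48.000000
Admissible k: 0..2 (factorial args all ≥0)
  k=0: (−1)^0·48.0000/(48)·0.1054^6·0.9944^0 = +0.000001
  k=1: (−1)^1·48.0000/(6)·0.1054^4·0.9944^2 = -0.000978
  k=2: (−1)^2·48.0000/(8)·0.1054^2·0.9944^4 = +0.065243
d^3_{-1,-1}(2.9303) = +0.000001 -0.000978 +0.065243 = +0.064266
|D^3_{-1,-1}|² = |d^3_{-1,-1}(β)|² = (+0.064266)² = 0.004130 (the z-rotation phases have unit modulus)

P=0.0041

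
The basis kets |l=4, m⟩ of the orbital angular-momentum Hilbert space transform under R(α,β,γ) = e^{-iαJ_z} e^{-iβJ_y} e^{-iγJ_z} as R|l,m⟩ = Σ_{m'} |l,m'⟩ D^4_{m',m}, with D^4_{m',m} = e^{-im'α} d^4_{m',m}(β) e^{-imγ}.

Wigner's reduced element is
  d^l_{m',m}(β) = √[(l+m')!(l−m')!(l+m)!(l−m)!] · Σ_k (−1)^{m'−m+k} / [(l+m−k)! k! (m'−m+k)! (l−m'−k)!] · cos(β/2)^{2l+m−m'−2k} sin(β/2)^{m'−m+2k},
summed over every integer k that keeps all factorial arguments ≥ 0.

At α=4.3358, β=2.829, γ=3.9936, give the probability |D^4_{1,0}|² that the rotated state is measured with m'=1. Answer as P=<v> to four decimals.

P=0.2982

First d^4_{1,0}(β=2.829), then the phase factors e^{-i(1)α} and e^{-i(0)γ}:
With c≡cos(β/2)=0.155661 and s≡sin(β/2)=0.987811, N=[120·6·24·24]^{1/2}=643.987578
k∈{0,1,2,3} keeps every argument non-negative
  k=0: (−1)^1·643.9876/(144)·0.1557^7·0.9878^1 = -0.000010
  k=1: (−1)^2·643.9876/(24)·0.1557^5·0.9878^3 = +0.002364
  k=2: (−1)^3·643.9876/(24)·0.1557^3·0.9878^5 = -0.095186
  k=3: (−1)^4·643.9876/(144)·0.1557^1·0.9878^7 = +0.638866
d^4_{1,0}(2.829) = -0.000010 +0.002364 -0.095186 +0.638866 = +0.546034
|D^4_{1,0}|² = |d^4_{1,0}(β)|² = (+0.546034)² = 0.298153 (the z-rotation phases have unit modulus)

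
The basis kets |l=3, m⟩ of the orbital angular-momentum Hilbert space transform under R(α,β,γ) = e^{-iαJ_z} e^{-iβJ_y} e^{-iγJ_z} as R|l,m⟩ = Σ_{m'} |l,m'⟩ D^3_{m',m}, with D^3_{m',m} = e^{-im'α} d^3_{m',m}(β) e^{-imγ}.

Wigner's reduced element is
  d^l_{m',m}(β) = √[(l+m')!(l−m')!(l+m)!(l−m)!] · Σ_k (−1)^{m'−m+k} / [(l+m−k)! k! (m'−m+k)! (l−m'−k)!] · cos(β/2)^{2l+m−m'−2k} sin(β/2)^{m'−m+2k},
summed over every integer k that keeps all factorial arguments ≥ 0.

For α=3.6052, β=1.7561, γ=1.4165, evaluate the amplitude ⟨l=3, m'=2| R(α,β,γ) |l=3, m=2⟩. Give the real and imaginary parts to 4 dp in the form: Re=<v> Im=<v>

Split into d^3_{2,2}(β=1.7561) × two z-phases.
With c≡cos(β/2)=0.638653 and s≡sin(β/2)=0.769495, N=[120·1·120·1]^{1/2}=120.000000
k: max(0,(2)−(2))=0 … min(3+(2),3−(2))=1
  k=0: (−1)^0·120.0000/(120)·0.6387^6·0.7695^0 = +0.067856
  k=1: (−1)^1·120.0000/(24)·0.6387^4·0.7695^2 = -0.492539
d^3_{2,2}(1.7561) = +0.067856 -0.492539 = -0.424683
Attach z-rotation phases: D = e^{-i(2)(3.6052)}·(-0.424683)·e^{-i(2)(1.4165)} = +0.345980-0.246279i

Re=0.3460 Im=-0.2463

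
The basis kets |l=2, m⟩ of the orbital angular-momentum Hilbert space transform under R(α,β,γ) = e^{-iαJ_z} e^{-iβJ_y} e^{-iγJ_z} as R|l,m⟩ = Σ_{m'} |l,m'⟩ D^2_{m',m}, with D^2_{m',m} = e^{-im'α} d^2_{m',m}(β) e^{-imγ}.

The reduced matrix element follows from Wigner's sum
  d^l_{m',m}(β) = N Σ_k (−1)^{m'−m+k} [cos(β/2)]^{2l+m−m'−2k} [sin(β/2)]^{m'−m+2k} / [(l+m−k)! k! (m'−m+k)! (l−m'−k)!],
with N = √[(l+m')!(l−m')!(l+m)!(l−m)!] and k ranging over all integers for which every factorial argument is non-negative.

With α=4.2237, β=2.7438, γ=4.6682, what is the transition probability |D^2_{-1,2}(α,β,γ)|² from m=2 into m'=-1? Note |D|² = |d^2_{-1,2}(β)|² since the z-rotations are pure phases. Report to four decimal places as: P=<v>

Split into d^2_{-1,2}(β=2.7438) × two z-phases.
c=cos(2.7438/2)=0.197588, s=sin(2.7438/2)=0.980285; N=√[1·6·24·1]=12.000000
k∈{3} keeps every argument non-negative
  k=3: (−1)^0·12.0000/(6)·0.1976^1·0.9803^3 = +0.372260
d^2_{-1,2}(2.7438) = +0.372260
|D^2_{-1,2}|² = |d^2_{-1,2}(β)|² = (+0.372260)² = 0.138578 (the z-rotation phases have unit modulus)

P=0.1386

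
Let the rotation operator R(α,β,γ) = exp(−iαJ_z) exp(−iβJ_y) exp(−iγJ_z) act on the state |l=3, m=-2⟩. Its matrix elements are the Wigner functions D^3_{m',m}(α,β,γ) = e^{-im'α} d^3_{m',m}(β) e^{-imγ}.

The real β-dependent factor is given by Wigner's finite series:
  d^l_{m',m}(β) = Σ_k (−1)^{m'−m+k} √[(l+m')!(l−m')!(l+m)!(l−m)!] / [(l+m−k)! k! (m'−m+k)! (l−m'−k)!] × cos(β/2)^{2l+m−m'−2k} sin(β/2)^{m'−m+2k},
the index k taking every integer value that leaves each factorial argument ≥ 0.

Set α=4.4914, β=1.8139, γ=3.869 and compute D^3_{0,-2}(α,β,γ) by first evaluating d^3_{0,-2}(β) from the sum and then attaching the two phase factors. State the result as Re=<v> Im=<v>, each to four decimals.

Re=-0.0359 Im=-0.3084

D^3_{0,-2}(4.4914,1.8139,3.869) = e^{-i·0·4.4914}·d^3_{0,-2}(1.8139)·e^{-i·-2·3.869}. Compute d first:
Half-angle: c=0.616151, s=0.787628. N=√(6·6·1·120)=65.726707
Admissible k: 0..1 (factorial args all ≥0)
  k=0: (−1)^2·65.7267/(12)·0.6162^4·0.7876^2 = +0.489724
  k=1: (−1)^3·65.7267/(12)·0.6162^2·0.7876^4 = -0.800239
d^3_{0,-2}(1.8139) = +0.489724 -0.800239 = -0.310515
D = (+1.000000+0.000000i)·(-0.310515)·(+0.115722+0.993282i) = -0.035933-0.308429i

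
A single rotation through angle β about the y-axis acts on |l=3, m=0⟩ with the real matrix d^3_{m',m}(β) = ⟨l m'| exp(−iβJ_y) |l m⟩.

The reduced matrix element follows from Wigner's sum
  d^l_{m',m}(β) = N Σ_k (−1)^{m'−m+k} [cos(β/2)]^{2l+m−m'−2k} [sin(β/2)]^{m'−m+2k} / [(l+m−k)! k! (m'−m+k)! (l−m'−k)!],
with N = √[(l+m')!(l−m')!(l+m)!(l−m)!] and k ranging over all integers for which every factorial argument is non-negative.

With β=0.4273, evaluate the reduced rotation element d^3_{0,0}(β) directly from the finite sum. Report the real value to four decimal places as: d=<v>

d^3_{0,0}(β=0.4273) via Wigner's sum:
With c≡cos(β/2)=0.977264 and s≡sin(β/2)=0.212028, N=[6·6·6·6]^{1/2}=36.000000
Admissible k: 0..3 (factorial args all ≥0)
  k=0: (−1)^0·36.0000/(36)·0.9773^6·0.2120^0 = +0.871104
  k=1: (−1)^1·36.0000/(4)·0.9773^4·0.2120^2 = -0.369043
  k=2: (−1)^2·36.0000/(4)·0.9773^2·0.2120^4 = +0.017372
  k=3: (−1)^3·36.0000/(36)·0.9773^0·0.2120^6 = -0.000091
d^3_{0,0}(0.4273) = +0.871104 -0.369043 +0.017372 -0.000091 = +0.519342

d=0.5193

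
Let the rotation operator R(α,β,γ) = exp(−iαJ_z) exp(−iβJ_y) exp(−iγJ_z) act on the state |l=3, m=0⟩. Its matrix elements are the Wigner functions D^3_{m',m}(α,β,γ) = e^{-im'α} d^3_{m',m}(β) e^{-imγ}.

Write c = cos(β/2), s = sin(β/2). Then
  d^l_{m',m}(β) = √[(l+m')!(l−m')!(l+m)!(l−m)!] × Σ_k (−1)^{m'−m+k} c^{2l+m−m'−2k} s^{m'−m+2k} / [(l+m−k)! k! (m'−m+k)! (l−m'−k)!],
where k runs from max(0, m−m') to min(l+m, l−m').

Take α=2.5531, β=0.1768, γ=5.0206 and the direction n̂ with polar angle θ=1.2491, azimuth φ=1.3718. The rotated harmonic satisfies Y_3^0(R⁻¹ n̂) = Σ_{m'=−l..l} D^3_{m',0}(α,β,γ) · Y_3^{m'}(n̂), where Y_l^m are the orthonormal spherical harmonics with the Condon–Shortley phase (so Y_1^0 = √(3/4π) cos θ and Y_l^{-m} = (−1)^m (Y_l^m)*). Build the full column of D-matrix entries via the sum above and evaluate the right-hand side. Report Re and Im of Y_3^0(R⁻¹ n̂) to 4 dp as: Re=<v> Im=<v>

Re=-0.3213 Im=0.0000

Need the full column D^3_{m',0} for m'=−3..3 at α=2.5531, β=0.1768, γ=5.0206.
cos(β/2)=0.996095, sin(β/2)=0.088285
d^3_{-3,0}: single k=3 term ⇒ +0.003041;  D = +0.000588+0.002984i
d^3_{-2,0}: k∈[2..3] ⇒ +0.042028 -0.000330 = +0.041698;  D = +0.016000-0.038506i
d^3_{-1,0}: k∈[1..3] ⇒ +0.299903 -0.007068 +0.000019 = +0.292854;  D = -0.243590+0.162566i
d^3_{0,0}: k∈[0..3] ⇒ +0.976799 -0.069059 +0.000542 -0.000000 = +0.908282;  D = +0.908282+0.000000i
d^3_{1,0}: k∈[0..2] ⇒ -0.299903 +0.007068 -0.000019 = -0.292854;  D = +0.243590+0.162566i
d^3_{2,0}: k∈[0..1] ⇒ +0.042028 -0.000330 = +0.041698;  D = +0.016000+0.038506i
d^3_{3,0}: single k=0 term ⇒ -0.003041;  D = -0.000588+0.002984i
Y_3^{m'}(θ=1.2491,φ=1.3718) and Σ D·Y over m':
  (+0.0006+0.0030i)·(-0.2003+0.2946i)  (+0.0160-0.0385i)·(-0.2681-0.1127i)  (-0.2436+0.1626i)·(-0.0303+0.1503i)  (+0.9083+0.0000i)·(-0.2950+0.0000i)  (+0.2436+0.1626i)·(+0.0303+0.1503i)  (+0.0160+0.0385i)·(-0.2681+0.1127i)  (-0.0006+0.0030i)·(+0.2003+0.2946i)
Y_3^0(R⁻¹ n̂) = -0.321296-0.000000i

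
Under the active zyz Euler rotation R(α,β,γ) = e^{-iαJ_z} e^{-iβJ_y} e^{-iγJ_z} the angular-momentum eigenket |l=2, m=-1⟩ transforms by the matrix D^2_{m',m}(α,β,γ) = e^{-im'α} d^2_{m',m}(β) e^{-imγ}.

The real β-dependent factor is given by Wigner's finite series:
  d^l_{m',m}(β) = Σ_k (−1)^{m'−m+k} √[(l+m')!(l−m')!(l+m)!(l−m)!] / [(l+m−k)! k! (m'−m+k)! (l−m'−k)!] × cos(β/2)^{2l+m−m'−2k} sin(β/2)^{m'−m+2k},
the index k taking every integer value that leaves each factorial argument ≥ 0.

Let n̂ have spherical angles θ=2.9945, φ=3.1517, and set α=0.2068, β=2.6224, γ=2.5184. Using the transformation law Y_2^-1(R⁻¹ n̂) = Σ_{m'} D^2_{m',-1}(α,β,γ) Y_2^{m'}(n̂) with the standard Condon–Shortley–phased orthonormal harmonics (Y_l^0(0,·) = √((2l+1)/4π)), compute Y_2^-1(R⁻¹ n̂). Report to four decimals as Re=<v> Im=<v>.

Need the full column D^2_{m',-1} for m'=−2..2 at α=0.2068, β=2.6224, γ=2.5184.
cos(β/2)=0.256690, sin(β/2)=0.966494
d^2_{-2,-1}: single k=1 term ⇒ +0.032693;  D = -0.031978+0.006802i
d^2_{-1,-1}: k∈[0..1] ⇒ +0.004341 -0.184645 = -0.180304;  D = +0.164898-0.072926i
d^2_{0,-1}: k∈[0..1] ⇒ -0.040041 +0.567652 = +0.527611;  D = -0.428431+0.307930i
d^2_{1,-1}: k∈[0..1] ⇒ +0.184645 -0.872562 = -0.687916;  D = +0.464262-0.507631i
d^2_{2,-1}: single k=0 term ⇒ -0.463486;  D = +0.235907-0.398958i
Y_2^{m'}(θ=2.9945,φ=3.1517) and Σ D·Y over m':
  (-0.0320+0.0068i)·(+0.0083-0.0002i)  (+0.1649-0.0729i)·(+0.1120-0.0011i)  (-0.4284+0.3079i)·(+0.6105+0.0000i)  (+0.4643-0.5076i)·(-0.1120-0.0011i)  (+0.2359-0.3990i)·(+0.0083+0.0002i)
Y_2^-1(R⁻¹ n̂) = -0.293965+0.232744i

Re=-0.2940 Im=0.2327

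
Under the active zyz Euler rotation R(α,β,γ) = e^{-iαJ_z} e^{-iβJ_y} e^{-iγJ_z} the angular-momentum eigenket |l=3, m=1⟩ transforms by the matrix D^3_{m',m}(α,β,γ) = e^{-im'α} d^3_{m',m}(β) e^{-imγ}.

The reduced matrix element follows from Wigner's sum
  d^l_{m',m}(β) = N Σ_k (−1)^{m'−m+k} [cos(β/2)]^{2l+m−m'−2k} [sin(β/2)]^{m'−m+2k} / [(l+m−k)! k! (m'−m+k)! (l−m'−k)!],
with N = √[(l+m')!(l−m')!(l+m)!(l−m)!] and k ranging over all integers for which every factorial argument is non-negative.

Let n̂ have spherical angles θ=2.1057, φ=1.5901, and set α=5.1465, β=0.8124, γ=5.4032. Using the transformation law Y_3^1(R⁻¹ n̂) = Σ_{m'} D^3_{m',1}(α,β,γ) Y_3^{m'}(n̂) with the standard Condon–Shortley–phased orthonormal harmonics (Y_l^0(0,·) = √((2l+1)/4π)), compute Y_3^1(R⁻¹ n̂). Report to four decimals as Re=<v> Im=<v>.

Need the full column D^3_{m',1} for m'=−3..3 at α=5.1465, β=0.8124, γ=5.4032.
cos(β/2)=0.918629, sin(β/2)=0.395121
d^3_{-3,1}: single k=4 term ⇒ +0.079661;  D = -0.065225-0.045735i
d^3_{-2,1}: k∈[3..4] ⇒ +0.302442 -0.027976 = +0.274465;  D = +0.048438-0.270157i
d^3_{-1,1}: k∈[2..4] ⇒ +0.667072 -0.164548 +0.003805 = +0.506329;  D = +0.489739-0.128552i
d^3_{0,1}: k∈[1..3] ⇒ +0.895410 -0.496963 +0.030647 = +0.429093;  D = +0.273402+0.330715i
d^3_{1,1}: k∈[0..2] ⇒ +0.600953 -0.889430 +0.123411 = -0.165065;  D = +0.071184-0.148928i
d^3_{2,1}: k∈[0..1] ⇒ -0.817393 +0.302442 = -0.514951;  D = +0.514916+0.006057i
d^3_{3,1}: single k=0 term ⇒ +0.430593;  D = -0.176501-0.392757i
Y_3^{m'}(θ=2.1057,φ=1.5901) and Σ D·Y over m':
  (-0.0652-0.0457i)·(+0.0154+0.2652i)  (+0.0484-0.2702i)·(+0.3853-0.0149i)  (+0.4897-0.1286i)·(-0.0016-0.0832i)  (+0.2734+0.3307i)·(+0.3235+0.0000i)  (+0.0712-0.1489i)·(+0.0016-0.0832i)  (+0.5149+0.0061i)·(+0.3853+0.0149i)  (-0.1765-0.3928i)·(-0.0154+0.2652i)
Y_3^1(R⁻¹ n̂) = +0.395659-0.093293i

Re=0.3957 Im=-0.0933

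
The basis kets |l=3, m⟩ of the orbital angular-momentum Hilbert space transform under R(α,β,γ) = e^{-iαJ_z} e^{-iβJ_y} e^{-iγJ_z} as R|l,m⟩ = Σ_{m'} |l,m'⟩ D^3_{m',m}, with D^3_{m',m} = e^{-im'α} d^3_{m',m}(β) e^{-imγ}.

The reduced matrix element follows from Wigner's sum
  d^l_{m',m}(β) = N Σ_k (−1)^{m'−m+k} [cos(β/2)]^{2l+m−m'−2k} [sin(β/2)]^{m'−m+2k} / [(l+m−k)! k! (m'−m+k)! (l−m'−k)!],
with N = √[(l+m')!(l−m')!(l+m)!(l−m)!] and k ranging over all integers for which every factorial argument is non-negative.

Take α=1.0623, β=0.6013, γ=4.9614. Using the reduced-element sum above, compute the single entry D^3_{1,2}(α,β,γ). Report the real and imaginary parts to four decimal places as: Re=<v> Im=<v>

D^3_{1,2}(1.0623,0.6013,4.9614) = e^{-i·1·1.0623}·d^3_{1,2}(0.6013)·e^{-i·2·4.9614}. Compute d first:
c=cos(0.6013/2)=0.955144, s=sin(0.6013/2)=0.296141; N=√[24·2·120·1]=75.894664
Admissible k: 1..2 (factorial args all ≥0)
  k=1: (−1)^0·75.8947/(24)·0.9551^5·0.2961^1 = +0.744464
  k=2: (−1)^1·75.8947/(12)·0.9551^3·0.2961^3 = -0.143131
d^3_{1,2}(0.6013) = +0.744464 -0.143131 = +0.601333
D = (+0.486864-0.873478i)·(+0.601333)·(-0.878529+0.477689i) = -0.006298+0.601300i

Re=-0.0063 Im=0.6013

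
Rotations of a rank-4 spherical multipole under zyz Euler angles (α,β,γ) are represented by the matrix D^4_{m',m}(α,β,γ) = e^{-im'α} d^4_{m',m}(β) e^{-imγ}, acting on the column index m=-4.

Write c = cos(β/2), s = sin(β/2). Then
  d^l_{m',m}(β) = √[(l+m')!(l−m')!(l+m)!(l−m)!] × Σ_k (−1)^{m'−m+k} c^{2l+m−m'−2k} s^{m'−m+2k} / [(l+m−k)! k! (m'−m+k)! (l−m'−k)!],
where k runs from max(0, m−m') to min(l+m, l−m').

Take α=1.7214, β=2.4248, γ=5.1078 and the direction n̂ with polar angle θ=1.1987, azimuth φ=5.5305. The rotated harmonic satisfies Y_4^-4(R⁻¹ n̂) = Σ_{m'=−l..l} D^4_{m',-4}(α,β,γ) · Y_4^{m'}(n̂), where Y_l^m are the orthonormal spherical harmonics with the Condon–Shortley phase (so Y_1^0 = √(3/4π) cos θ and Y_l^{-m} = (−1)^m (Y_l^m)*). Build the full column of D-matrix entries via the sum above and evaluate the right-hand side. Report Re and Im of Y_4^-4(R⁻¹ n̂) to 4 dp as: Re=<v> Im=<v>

Re=0.0753 Im=-0.0324

Need the full column D^4_{m',-4} for m'=−4..4 at α=1.7214, β=2.4248, γ=5.1078.
cos(β/2)=0.350773, sin(β/2)=0.936461
d^4_{-4,-4}: single k=0 term ⇒ +0.000229;  D = -0.000132+0.000187i
d^4_{-3,-4}: single k=0 term ⇒ -0.001731;  D = -0.001549-0.000772i
d^4_{-2,-4}: single k=0 term ⇒ +0.008644;  D = +0.002654-0.008227i
d^4_{-1,-4}: single k=0 term ⇒ -0.032636;  D = +0.032211+0.005246i
d^4_{0,-4}: single k=0 term ⇒ +0.097412;  D = -0.001057+0.097406i
d^4_{1,-4}: single k=0 term ⇒ -0.232605;  D = -0.230337+0.032402i
d^4_{2,-4}: single k=0 term ⇒ +0.439105;  D = -0.125714-0.420724i
d^4_{3,-4}: single k=0 term ⇒ -0.626610;  D = +0.566669-0.267444i
d^4_{4,-4}: single k=0 term ⇒ +0.591447;  D = +0.329828+0.490941i
Y_4^{m'}(θ=1.1987,φ=5.5305) and Σ D·Y over m':
  (-0.0001+0.0002i)·(-0.3304+0.0435i)  (-0.0015-0.0008i)·(-0.2334+0.2844i)  (+0.0027-0.0082i)·(-0.0014-0.0216i)  (+0.0322+0.0052i)·(-0.2426-0.2273i)  (-0.0011+0.0974i)·(-0.0374+0.0000i)  (-0.2303+0.0324i)·(+0.2426-0.2273i)  (-0.1257-0.4207i)·(-0.0014+0.0216i)  (+0.5667-0.2674i)·(+0.2334+0.2844i)  (+0.3298+0.4909i)·(-0.3304-0.0435i)
Y_4^-4(R⁻¹ n̂) = +0.075293-0.032368i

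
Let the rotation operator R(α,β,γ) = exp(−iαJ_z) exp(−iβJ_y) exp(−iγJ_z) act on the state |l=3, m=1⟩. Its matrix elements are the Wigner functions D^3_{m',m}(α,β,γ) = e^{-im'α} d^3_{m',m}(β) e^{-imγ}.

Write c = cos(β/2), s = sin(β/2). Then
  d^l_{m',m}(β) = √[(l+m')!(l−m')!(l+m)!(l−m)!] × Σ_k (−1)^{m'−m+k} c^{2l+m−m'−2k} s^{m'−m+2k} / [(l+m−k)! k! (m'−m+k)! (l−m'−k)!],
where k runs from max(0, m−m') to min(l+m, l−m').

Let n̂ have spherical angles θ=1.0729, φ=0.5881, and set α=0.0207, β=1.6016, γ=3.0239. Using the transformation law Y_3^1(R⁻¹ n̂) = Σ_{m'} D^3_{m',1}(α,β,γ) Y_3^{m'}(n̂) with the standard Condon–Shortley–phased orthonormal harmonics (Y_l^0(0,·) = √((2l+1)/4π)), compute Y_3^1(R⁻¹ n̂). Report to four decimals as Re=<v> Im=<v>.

Need the full column D^3_{m',1} for m'=−3..3 at α=0.0207, β=1.6016, γ=3.0239.
cos(β/2)=0.696133, sin(β/2)=0.717913
d^3_{-3,1}: single k=4 term ⇒ +0.498560;  D = -0.490524-0.089155i
d^3_{-2,1}: k∈[3..4] ⇒ +0.789445 -0.419809 = +0.369636;  D = -0.364968-0.058559i
d^3_{-1,1}: k∈[2..4] ⇒ +0.726211 -1.029821 +0.136909 = -0.166701;  D = +0.165107+0.022997i
d^3_{0,1}: k∈[1..3] ⇒ +0.406558 -1.297190 +0.459878 = -0.430755;  D = +0.427775+0.050580i
d^3_{1,1}: k∈[0..2] ⇒ +0.113803 -0.968282 +0.772366 = -0.082114;  D = +0.081728+0.007952i
d^3_{2,1}: k∈[0..1] ⇒ -0.371135 +0.789445 = +0.418310;  D = -0.417093-0.031883i
d^3_{3,1}: single k=0 term ⇒ +0.468767;  D = -0.468043-0.026047i
Y_3^{m'}(θ=1.0729,φ=0.5881) and Σ D·Y over m':
  (-0.4905-0.0892i)·(-0.0544-0.2777i)  (-0.3650-0.0586i)·(+0.1448-0.3478i)  (+0.1651+0.0230i)·(+0.0332-0.0221i)  (+0.4278+0.0506i)·(-0.3314+0.0000i)  (+0.0817+0.0080i)·(-0.0332-0.0221i)  (-0.4171-0.0319i)·(+0.1448+0.3478i)  (-0.4680-0.0260i)·(+0.0544-0.2777i)
Y_3^1(R⁻¹ n̂) = -0.291639+0.216657i

Re=-0.2916 Im=0.2167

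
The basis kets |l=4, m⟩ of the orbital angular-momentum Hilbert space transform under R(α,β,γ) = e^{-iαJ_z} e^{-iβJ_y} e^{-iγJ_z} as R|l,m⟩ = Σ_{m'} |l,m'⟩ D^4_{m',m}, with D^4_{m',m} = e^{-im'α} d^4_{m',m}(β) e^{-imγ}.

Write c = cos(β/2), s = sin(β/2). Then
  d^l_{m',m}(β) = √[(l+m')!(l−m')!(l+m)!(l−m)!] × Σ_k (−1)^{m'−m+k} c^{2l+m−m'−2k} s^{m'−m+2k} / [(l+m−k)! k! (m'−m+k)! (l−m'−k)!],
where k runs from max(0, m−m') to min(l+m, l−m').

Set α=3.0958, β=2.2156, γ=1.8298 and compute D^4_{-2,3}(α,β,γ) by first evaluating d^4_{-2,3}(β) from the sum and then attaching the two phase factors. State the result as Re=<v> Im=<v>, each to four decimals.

D^4_{-2,3}(3.0958,2.2156,1.8298) = e^{-i·-2·3.0958}·d^4_{-2,3}(2.2156)·e^{-i·3·1.8298}. Compute d first:
Half-angle: c=0.446631, s=0.894718. N=√(2·720·5040·1)=2693.993318
k: max(0,(3)−(-2))=5 … min(4+(3),4−(-2))=6
  k=5: (−1)^0·2693.9933/(240)·0.4466^3·0.8947^5 = +0.573407
  k=6: (−1)^1·2693.9933/(720)·0.4466^1·0.8947^7 = -0.767038
d^4_{-2,3}(2.2156) = +0.573407 -0.767038 = -0.193631
Attach z-rotation phases: D = e^{-i(-2)(3.0958)}·(-0.193631)·e^{-i(3)(1.8298)} = -0.147822-0.125066i

Re=-0.1478 Im=-0.1251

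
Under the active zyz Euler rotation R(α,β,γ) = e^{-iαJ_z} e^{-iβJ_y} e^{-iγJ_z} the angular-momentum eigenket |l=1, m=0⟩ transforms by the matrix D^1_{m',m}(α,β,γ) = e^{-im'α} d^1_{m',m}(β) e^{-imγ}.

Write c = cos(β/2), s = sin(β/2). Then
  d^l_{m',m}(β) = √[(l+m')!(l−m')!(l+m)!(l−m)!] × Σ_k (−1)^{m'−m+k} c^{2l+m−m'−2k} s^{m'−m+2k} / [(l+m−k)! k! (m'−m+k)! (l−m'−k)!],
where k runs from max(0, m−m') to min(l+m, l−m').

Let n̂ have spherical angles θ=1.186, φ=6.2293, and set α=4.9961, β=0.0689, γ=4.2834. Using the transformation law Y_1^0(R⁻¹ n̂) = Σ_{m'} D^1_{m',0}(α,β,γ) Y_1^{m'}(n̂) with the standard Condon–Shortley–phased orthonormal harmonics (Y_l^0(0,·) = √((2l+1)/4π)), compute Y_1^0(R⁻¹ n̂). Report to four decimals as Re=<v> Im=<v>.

Need the full column D^1_{m',0} for m'=−1..1 at α=4.9961, β=0.0689, γ=4.2834.
cos(β/2)=0.999407, sin(β/2)=0.034443
d^1_{-1,0}: single k=1 term ⇒ +0.048681;  D = +0.013627-0.046735i
d^1_{0,0}: k∈[0..1] ⇒ +0.998814 -0.001186 = +0.997627;  D = +0.997627+0.000000i
d^1_{1,0}: single k=0 term ⇒ -0.048681;  D = -0.013627-0.046735i
Y_1^{m'}(θ=1.186,φ=6.2293) and Σ D·Y over m':
  (+0.0136-0.0467i)·(+0.3198+0.0172i)  (+0.9976+0.0000i)·(+0.1834+0.0000i)  (-0.0136-0.0467i)·(-0.3198+0.0172i)
Y_1^0(R⁻¹ n̂) = +0.193299+0.000000i

Re=0.1933 Im=0.0000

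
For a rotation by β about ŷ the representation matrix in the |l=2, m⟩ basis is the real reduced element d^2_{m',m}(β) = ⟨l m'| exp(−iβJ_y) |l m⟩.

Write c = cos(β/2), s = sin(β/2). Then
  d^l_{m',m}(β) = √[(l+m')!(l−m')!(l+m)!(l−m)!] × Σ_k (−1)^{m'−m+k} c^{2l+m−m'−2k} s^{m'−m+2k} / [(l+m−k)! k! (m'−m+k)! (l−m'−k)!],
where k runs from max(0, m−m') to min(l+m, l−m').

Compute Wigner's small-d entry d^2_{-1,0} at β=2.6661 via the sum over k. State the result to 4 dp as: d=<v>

d=-0.4985

d^2_{-1,0}(β=2.6661) via Wigner's sum:
With c≡cos(β/2)=0.235513 and s≡sin(β/2)=0.971871, N=[1·6·2·2]^{1/2}=4.898979
Admissible k: 1..2 (factorial args all ≥0)
  k=1: (−1)^0·4.8990/(2)·0.2355^3·0.9719^1 = +0.031098
  k=2: (−1)^1·4.8990/(2)·0.2355^1·0.9719^3 = -0.529562
d^2_{-1,0}(2.6661) = +0.031098 -0.529562 = -0.498464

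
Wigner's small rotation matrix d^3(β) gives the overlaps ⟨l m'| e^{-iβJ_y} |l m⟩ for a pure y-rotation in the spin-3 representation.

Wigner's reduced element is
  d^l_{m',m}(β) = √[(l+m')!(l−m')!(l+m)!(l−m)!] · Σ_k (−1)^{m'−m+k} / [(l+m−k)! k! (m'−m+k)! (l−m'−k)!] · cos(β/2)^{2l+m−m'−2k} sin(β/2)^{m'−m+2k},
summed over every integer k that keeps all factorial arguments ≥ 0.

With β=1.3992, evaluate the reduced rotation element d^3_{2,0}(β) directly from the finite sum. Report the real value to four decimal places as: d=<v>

d=0.2270

d^3_{2,0}(β=1.3992) via Wigner's sum:
With c≡cos(β/2)=0.765100 and s≡sin(β/2)=0.643912, N=[120·1·6·6]^{1/2}=65.726707
The bounds max(0,m−m')=0 and min(l+m,l−m')=1 give 2 terms
  k=0: (−1)^2·65.7267/(12)·0.7651^4·0.6439^2 = +0.778190
  k=1: (−1)^3·65.7267/(12)·0.7651^2·0.6439^4 = -0.551191
d^3_{2,0}(1.3992) = +0.778190 -0.551191 = +0.226999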